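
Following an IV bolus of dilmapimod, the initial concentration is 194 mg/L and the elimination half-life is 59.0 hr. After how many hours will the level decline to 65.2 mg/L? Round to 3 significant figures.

92.8 hours

k = ln 2 / 59.0 = 0.01175 hr⁻¹
C(t) = C₀ e^(−kt)  ⇒  t = ln(C₀/C) / k
t = ln(194/65.2) / 0.01175 = 1.090 / 0.01175 ≈ 92.8 hours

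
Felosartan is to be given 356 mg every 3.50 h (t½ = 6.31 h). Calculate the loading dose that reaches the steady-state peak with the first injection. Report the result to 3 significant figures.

1120 mg

k = ln 2 / 6.31 = 0.1098 h⁻¹
Accumulation ratio R = 1 / (1 − e^(−kτ)) = 1 / (1 − e^(−0.1098×3.50)) = 1 / (1 − 0.6808) = 3.133
Loading dose = maintenance dose × R = 356 × 3.133 ≈ 1120 mg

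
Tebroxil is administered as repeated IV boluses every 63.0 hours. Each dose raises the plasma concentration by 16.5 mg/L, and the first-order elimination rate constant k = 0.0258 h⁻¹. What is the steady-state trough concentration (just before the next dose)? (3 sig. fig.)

4.04 mg/L

Fraction remaining after one interval: e^(−kτ) = e^(−0.02580 × 63.0) = 0.1968
R = 1 / (1 − 0.1968) = 1.245
Css,max = 16.5 × 1.245 = 20.54 mg/L
Css,min = Css,max × e^(−kτ) = 20.54 × 0.1968 ≈ 4.04 mg/L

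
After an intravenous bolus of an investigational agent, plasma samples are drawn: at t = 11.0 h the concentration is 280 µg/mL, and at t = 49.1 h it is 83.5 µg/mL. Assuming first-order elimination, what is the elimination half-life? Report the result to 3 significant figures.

k = ln(C₁/C₂) / (t₂ − t₁) = ln(280/83.5) / (49.1 − 11.0)
  = 1.210 / 38.10 = 0.03176 h⁻¹
t½ = ln 2 / k = ln 2 / 0.03176 ≈ 21.8 hours

21.8 hours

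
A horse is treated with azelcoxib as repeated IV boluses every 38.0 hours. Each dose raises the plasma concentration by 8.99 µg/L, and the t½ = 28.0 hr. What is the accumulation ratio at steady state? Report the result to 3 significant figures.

k = ln 2 / 28.0 = 0.02476 hr⁻¹
Fraction remaining after one interval: e^(−kτ) = e^(−0.02476 × 38.0) = 0.3904
R = 1 / (1 − 0.3904) = 1 / 0.6096 ≈ 1.64

1.64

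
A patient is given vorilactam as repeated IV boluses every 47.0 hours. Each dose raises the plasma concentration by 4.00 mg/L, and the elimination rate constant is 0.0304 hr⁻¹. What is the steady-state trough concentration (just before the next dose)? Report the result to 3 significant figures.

1.26 mg/L

Fraction remaining after one interval: e^(−kτ) = e^(−0.03040 × 47.0) = 0.2396
R = 1 / (1 − 0.2396) = 1.315
Css,max = 4.00 × 1.315 = 5.260 mg/L
Css,min = Css,max × e^(−kτ) = 5.260 × 0.2396 ≈ 1.26 mg/L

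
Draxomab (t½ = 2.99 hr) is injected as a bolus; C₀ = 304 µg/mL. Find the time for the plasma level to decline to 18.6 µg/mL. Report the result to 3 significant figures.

k = ln 2 / 2.99 = 0.2318 hr⁻¹
C(t) = C₀ e^(−kt)  ⇒  t = ln(C₀/C) / k
t = ln(304/18.6) / 0.2318 = 2.794 / 0.2318 ≈ 12.1 hours

12.1 hours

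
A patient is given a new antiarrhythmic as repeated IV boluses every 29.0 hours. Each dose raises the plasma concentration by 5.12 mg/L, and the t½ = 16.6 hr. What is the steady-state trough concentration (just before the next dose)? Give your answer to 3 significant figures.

2.17 mg/L

k = ln 2 / 16.6 = 0.04176 hr⁻¹
Fraction remaining after one interval: e^(−kτ) = e^(−0.04176 × 29.0) = 0.2979
R = 1 / (1 − 0.2979) = 1.424
Css,max = 5.12 × 1.424 = 7.293 mg/L
Css,min = Css,max × e^(−kτ) = 7.293 × 0.2979 ≈ 2.17 mg/L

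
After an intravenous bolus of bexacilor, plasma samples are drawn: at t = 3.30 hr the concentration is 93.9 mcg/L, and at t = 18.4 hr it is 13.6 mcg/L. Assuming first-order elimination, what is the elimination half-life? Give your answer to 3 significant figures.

k = ln(C₁/C₂) / (t₂ − t₁) = ln(93.9/13.6) / (18.4 − 3.30)
  = 1.932 / 15.10 = 0.1280 hr⁻¹
t½ = ln 2 / k = ln 2 / 0.1280 ≈ 5.42 hours

5.42 hours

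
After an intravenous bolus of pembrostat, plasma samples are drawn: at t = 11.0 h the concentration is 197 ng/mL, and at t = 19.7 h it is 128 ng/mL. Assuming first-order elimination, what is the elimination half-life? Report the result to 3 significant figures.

14.0 hours

k = ln(C₁/C₂) / (t₂ − t₁) = ln(197/128) / (19.7 − 11.0)
  = 0.4312 / 8.700 = 0.04956 h⁻¹
t½ = ln 2 / k = ln 2 / 0.04956 ≈ 14.0 hours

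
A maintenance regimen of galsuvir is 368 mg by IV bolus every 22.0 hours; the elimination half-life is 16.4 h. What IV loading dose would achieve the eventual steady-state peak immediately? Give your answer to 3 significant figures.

608 mg

k = ln 2 / 16.4 = 0.04227 h⁻¹
Accumulation ratio R = 1 / (1 − e^(−kτ)) = 1 / (1 − e^(−0.04227×22.0)) = 1 / (1 − 0.3946) = 1.652
Loading dose = maintenance dose × R = 368 × 1.652 ≈ 608 mg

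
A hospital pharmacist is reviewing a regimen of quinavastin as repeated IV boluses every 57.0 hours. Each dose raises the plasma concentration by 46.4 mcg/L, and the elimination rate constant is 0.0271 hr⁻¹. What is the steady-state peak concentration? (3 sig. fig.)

Fraction remaining after one interval: e^(−kτ) = e^(−0.02710 × 57.0) = 0.2134
R = 1 / (1 − 0.2134) = 1.271
Css,max = 46.4 × 1.271 ≈ 59.0 mcg/L

59.0 mcg/L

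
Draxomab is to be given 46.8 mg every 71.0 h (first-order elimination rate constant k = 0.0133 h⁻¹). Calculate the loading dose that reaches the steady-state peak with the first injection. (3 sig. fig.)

76.6 mg

Accumulation ratio R = 1 / (1 − e^(−kτ)) = 1 / (1 − e^(−0.01330×71.0)) = 1 / (1 − 0.3890) = 1.637
Loading dose = maintenance dose × R = 46.8 × 1.637 ≈ 76.6 mg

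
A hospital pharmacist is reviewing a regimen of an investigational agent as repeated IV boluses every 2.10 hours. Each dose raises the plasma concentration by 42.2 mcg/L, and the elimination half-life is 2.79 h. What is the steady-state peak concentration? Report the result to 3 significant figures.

104 mcg/L

k = ln 2 / 2.79 = 0.2484 h⁻¹
Fraction remaining after one interval: e^(−kτ) = e^(−0.2484 × 2.10) = 0.5935
R = 1 / (1 − 0.5935) = 2.460
Css,max = 42.2 × 2.460 ≈ 104 mcg/L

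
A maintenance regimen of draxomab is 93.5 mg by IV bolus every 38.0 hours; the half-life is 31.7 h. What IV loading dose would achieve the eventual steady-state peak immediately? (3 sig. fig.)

166 mg

k = ln 2 / 31.7 = 0.02187 h⁻¹
Accumulation ratio R = 1 / (1 − e^(−kτ)) = 1 / (1 − e^(−0.02187×38.0)) = 1 / (1 − 0.4357) = 1.772
Loading dose = maintenance dose × R = 93.5 × 1.772 ≈ 166 mg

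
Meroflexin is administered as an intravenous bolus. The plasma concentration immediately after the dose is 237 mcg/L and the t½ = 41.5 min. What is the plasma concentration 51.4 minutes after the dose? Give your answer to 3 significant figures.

k = ln 2 / 41.5 = 0.01670 min⁻¹
C(t) = C₀ e^(−kt) = 237 × e^(−0.01670 × 51.4) = 237 × e^(−0.8585) = 237 × 0.4238 ≈ 100 mcg/L

100 mcg/L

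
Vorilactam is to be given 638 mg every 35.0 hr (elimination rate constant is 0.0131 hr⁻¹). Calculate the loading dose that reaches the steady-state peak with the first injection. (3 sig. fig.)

1730 mg

Accumulation ratio R = 1 / (1 − e^(−kτ)) = 1 / (1 − e^(−0.01310×35.0)) = 1 / (1 − 0.6322) = 2.719
Loading dose = maintenance dose × R = 638 × 2.719 ≈ 1730 mg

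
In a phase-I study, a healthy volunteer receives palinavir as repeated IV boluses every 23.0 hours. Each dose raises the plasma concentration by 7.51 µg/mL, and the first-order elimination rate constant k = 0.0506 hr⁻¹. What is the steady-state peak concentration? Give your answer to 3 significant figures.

10.9 µg/mL

Fraction remaining after one interval: e^(−kτ) = e^(−0.05060 × 23.0) = 0.3123
R = 1 / (1 − 0.3123) = 1.454
Css,max = 7.51 × 1.454 ≈ 10.9 µg/mL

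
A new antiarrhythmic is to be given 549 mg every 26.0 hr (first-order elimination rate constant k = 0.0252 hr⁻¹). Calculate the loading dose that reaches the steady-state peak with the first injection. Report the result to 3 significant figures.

1140 mg

Accumulation ratio R = 1 / (1 − e^(−kτ)) = 1 / (1 − e^(−0.02520×26.0)) = 1 / (1 − 0.5193) = 2.080
Loading dose = maintenance dose × R = 549 × 2.080 ≈ 1140 mg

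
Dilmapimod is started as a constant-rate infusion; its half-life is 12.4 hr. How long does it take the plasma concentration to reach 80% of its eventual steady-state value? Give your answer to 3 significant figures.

28.8 hours

k = ln 2 / 12.4 = 0.05590 hr⁻¹
f = 1 − e^(−kt)  ⇒  t = −ln(1 − f) / k
t = −ln(1 − 0.8) / 0.05590 = 1.609 / 0.05590 ≈ 28.8 hours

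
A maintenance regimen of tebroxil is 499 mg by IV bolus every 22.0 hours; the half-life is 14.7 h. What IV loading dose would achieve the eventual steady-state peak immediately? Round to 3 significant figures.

k = ln 2 / 14.7 = 0.04715 h⁻¹
Accumulation ratio R = 1 / (1 − e^(−kτ)) = 1 / (1 − e^(−0.04715×22.0)) = 1 / (1 − 0.3544) = 1.549
Loading dose = maintenance dose × R = 499 × 1.549 ≈ 773 mg

773 mg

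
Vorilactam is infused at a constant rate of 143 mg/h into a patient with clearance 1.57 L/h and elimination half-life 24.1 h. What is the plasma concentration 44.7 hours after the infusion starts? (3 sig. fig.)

65.9 µg/mL

Css = rate / CL = 143 / 1.57 = 91.08 µg/mL
k = ln 2 / 24.1 = 0.02876 h⁻¹
C(t) = Css (1 − e^(−kt)) = 91.08 × (1 − e^(−1.286)) = 91.08 × 0.7235 ≈ 65.9 µg/mL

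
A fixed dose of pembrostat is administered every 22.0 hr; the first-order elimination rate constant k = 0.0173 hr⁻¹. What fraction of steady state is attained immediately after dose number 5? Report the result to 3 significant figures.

f_n = 1 − e^(−nkτ) = 1 − e^(−5 × 0.01730 × 22.0) = 1 − e^(−1.903) = 1 − 0.1491 ≈ 0.851

0.851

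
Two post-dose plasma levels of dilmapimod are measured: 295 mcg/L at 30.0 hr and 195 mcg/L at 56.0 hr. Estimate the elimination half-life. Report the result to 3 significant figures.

43.5 hours

k = ln(C₁/C₂) / (t₂ − t₁) = ln(295/195) / (56.0 − 30.0)
  = 0.4140 / 26.00 = 0.01592 hr⁻¹
t½ = ln 2 / k = ln 2 / 0.01592 ≈ 43.5 hours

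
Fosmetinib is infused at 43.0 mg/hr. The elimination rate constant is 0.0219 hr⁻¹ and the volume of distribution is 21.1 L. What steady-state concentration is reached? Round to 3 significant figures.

CL = k · V = 0.0219 × 21.1 = 0.4621 L/hr
Css = rate / CL = 43.0 / 0.4621 ≈ 93.1 µg/mL

93.1 µg/mL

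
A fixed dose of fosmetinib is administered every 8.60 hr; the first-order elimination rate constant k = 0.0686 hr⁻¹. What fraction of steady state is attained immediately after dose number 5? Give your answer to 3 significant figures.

f_n = 1 − e^(−nkτ) = 1 − e^(−5 × 0.06860 × 8.60) = 1 − e^(−2.950) = 1 − 0.05235 ≈ 0.948

0.948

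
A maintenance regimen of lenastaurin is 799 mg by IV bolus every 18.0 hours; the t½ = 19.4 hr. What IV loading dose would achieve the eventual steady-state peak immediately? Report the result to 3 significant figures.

k = ln 2 / 19.4 = 0.03573 hr⁻¹
Accumulation ratio R = 1 / (1 − e^(−kτ)) = 1 / (1 − e^(−0.03573×18.0)) = 1 / (1 − 0.5256) = 2.108
Loading dose = maintenance dose × R = 799 × 2.108 ≈ 1680 mg

1680 mg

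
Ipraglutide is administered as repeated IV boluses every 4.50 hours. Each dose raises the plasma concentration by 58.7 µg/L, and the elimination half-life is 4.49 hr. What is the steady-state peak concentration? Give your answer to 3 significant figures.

k = ln 2 / 4.49 = 0.1544 hr⁻¹
Fraction remaining after one interval: e^(−kτ) = e^(−0.1544 × 4.50) = 0.4992
R = 1 / (1 − 0.4992) = 1.997
Css,max = 58.7 × 1.997 ≈ 117 µg/L

117 µg/L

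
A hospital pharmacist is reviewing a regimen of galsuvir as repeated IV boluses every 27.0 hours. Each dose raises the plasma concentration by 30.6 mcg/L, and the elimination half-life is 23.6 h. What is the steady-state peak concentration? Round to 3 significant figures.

55.9 mcg/L

k = ln 2 / 23.6 = 0.02937 h⁻¹
Fraction remaining after one interval: e^(−kτ) = e^(−0.02937 × 27.0) = 0.4525
R = 1 / (1 − 0.4525) = 1.826
Css,max = 30.6 × 1.826 ≈ 55.9 mcg/L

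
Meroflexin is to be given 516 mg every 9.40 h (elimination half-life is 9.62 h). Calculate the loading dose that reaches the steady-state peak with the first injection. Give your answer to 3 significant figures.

1050 mg

k = ln 2 / 9.62 = 0.07205 h⁻¹
Accumulation ratio R = 1 / (1 − e^(−kτ)) = 1 / (1 − e^(−0.07205×9.40)) = 1 / (1 − 0.5080) = 2.032
Loading dose = maintenance dose × R = 516 × 2.032 ≈ 1050 mg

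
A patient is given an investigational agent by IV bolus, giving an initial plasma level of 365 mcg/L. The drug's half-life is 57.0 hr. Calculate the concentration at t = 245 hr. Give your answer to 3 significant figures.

k = ln 2 / 57.0 = 0.01216 hr⁻¹
245 hr is 4.298 half-lives, so C = 365 × (1/2)^4.298 = 365 × 0.05083 ≈ 18.6 mcg/L

18.6 mcg/L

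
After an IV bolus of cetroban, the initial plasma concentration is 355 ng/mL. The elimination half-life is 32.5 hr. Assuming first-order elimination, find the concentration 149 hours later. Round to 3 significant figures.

14.8 ng/mL

k = ln 2 / 32.5 = 0.02133 hr⁻¹
C(t) = C₀ e^(−kt) = 355 × e^(−0.02133 × 149) = 355 × e^(−3.178) = 355 × 0.04168 ≈ 14.8 ng/mL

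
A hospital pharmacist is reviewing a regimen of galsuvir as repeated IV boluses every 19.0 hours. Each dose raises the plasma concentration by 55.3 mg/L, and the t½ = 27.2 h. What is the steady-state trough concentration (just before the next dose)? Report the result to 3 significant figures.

k = ln 2 / 27.2 = 0.02548 h⁻¹
Fraction remaining after one interval: e^(−kτ) = e^(−0.02548 × 19.0) = 0.6162
R = 1 / (1 − 0.6162) = 2.606
Css,max = 55.3 × 2.606 = 144.1 mg/L
Css,min = Css,max × e^(−kτ) = 144.1 × 0.6162 ≈ 88.8 mg/L

88.8 mg/L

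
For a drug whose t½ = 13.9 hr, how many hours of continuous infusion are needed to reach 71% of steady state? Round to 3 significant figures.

k = ln 2 / 13.9 = 0.04987 hr⁻¹
f = 1 − e^(−kt)  ⇒  t = −ln(1 − f) / k
t = −ln(1 − 0.71) / 0.04987 = 1.238 / 0.04987 ≈ 24.8 hours

24.8 hours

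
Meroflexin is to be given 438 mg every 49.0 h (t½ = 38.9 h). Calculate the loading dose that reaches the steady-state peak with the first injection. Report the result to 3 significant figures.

752 mg

k = ln 2 / 38.9 = 0.01782 h⁻¹
Accumulation ratio R = 1 / (1 − e^(−kτ)) = 1 / (1 − e^(−0.01782×49.0)) = 1 / (1 − 0.4176) = 1.717
Loading dose = maintenance dose × R = 438 × 1.717 ≈ 752 mg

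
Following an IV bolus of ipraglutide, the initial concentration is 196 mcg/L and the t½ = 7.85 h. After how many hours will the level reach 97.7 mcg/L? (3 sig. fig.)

k = ln 2 / 7.85 = 0.08830 h⁻¹
C(t) = C₀ e^(−kt)  ⇒  t = ln(C₀/C) / k
t = ln(196/97.7) / 0.08830 = 0.6962 / 0.08830 ≈ 7.88 hours

7.88 hours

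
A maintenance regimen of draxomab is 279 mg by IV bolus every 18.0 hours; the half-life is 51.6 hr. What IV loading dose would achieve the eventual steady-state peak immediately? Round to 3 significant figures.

1300 mg

k = ln 2 / 51.6 = 0.01343 hr⁻¹
Accumulation ratio R = 1 / (1 − e^(−kτ)) = 1 / (1 − e^(−0.01343×18.0)) = 1 / (1 − 0.7852) = 4.656
Loading dose = maintenance dose × R = 279 × 4.656 ≈ 1300 mg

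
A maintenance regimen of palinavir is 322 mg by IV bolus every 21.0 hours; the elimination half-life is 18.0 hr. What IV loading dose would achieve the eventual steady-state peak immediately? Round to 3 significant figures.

581 mg

k = ln 2 / 18.0 = 0.03851 hr⁻¹
Accumulation ratio R = 1 / (1 − e^(−kτ)) = 1 / (1 − e^(−0.03851×21.0)) = 1 / (1 − 0.4454) = 1.803
Loading dose = maintenance dose × R = 322 × 1.803 ≈ 581 mg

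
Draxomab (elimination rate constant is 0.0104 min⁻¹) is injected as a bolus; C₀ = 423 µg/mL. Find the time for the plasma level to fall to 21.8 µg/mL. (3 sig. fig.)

285 minutes

C(t) = C₀ e^(−kt)  ⇒  t = ln(C₀/C) / k
t = ln(423/21.8) / 0.01040 = 2.965 / 0.01040 ≈ 285 minutes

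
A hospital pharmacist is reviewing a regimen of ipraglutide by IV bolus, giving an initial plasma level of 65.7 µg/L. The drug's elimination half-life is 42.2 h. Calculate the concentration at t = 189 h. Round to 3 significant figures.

2.95 µg/L

k = ln 2 / 42.2 = 0.01643 h⁻¹
189 h is 4.479 half-lives, so C = 65.7 × (1/2)^4.479 = 65.7 × 0.04485 ≈ 2.95 µg/L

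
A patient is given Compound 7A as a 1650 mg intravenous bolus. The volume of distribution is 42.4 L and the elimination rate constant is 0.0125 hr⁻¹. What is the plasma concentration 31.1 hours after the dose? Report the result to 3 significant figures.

26.4 µg/mL

C₀ = dose / V = 1650 / 42.4 = 38.92 µg/mL
C(t) = C₀ e^(−kt) = 38.92 × e^(−0.01250 × 31.1) = 38.92 × e^(−0.3888) = 38.92 × 0.6779 ≈ 26.4 µg/mL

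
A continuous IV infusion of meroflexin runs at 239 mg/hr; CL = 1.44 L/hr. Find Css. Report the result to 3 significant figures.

Css = infusion rate / CL = 239 / 1.44 ≈ 166 µg/mL

166 µg/mL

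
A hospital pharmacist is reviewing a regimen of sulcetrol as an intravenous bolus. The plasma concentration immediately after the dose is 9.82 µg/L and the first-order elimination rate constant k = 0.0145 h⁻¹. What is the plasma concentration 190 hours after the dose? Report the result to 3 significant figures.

C(t) = C₀ e^(−kt) = 9.82 × e^(−0.01450 × 190) = 9.82 × e^(−2.755) = 9.82 × 0.06361 ≈ 0.625 µg/L

0.625 µg/L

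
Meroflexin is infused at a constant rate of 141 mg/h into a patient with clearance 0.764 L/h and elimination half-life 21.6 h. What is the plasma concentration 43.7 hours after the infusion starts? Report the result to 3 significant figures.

139 mg/L

Css = rate / CL = 141 / 0.764 = 184.6 mg/L
k = ln 2 / 21.6 = 0.03209 h⁻¹
C(t) = Css (1 − e^(−kt)) = 184.6 × (1 − e^(−1.402)) = 184.6 × 0.7540 ≈ 139 mg/L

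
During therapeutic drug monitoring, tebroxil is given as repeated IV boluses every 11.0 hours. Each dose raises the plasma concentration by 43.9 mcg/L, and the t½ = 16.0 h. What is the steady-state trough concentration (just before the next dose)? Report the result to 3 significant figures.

k = ln 2 / 16.0 = 0.04332 h⁻¹
Fraction remaining after one interval: e^(−kτ) = e^(−0.04332 × 11.0) = 0.6209
R = 1 / (1 − 0.6209) = 2.638
Css,max = 43.9 × 2.638 = 115.8 mcg/L
Css,min = Css,max × e^(−kτ) = 115.8 × 0.6209 ≈ 71.9 mcg/L

71.9 mcg/L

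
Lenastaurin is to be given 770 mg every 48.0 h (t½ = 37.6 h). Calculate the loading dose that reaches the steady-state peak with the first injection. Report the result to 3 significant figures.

1310 mg

k = ln 2 / 37.6 = 0.01843 h⁻¹
Accumulation ratio R = 1 / (1 − e^(−kτ)) = 1 / (1 − e^(−0.01843×48.0)) = 1 / (1 − 0.4128) = 1.703
Loading dose = maintenance dose × R = 770 × 1.703 ≈ 1310 mg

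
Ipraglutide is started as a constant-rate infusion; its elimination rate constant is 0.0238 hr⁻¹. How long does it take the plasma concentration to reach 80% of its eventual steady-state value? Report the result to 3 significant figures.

67.6 hours

f = 1 − e^(−kt)  ⇒  t = −ln(1 − f) / k
t = −ln(1 − 0.8) / 0.02380 = 1.609 / 0.02380 ≈ 67.6 hours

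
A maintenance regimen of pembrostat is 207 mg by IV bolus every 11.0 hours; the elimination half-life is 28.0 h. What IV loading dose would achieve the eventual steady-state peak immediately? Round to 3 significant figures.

868 mg

k = ln 2 / 28.0 = 0.02476 h⁻¹
Accumulation ratio R = 1 / (1 − e^(−kτ)) = 1 / (1 − e^(−0.02476×11.0)) = 1 / (1 − 0.7616) = 4.195
Loading dose = maintenance dose × R = 207 × 4.195 ≈ 868 mg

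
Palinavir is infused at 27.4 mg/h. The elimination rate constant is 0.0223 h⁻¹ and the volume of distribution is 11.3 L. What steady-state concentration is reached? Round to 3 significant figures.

CL = k · V = 0.0223 × 11.3 = 0.2520 L/h
Css = rate / CL = 27.4 / 0.2520 ≈ 109 mg/L

109 mg/L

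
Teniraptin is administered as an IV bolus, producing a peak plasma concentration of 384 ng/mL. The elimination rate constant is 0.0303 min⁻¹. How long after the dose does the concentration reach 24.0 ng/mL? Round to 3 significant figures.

C(t) = C₀ e^(−kt)  ⇒  t = ln(C₀/C) / k
t = ln(384/24.0) / 0.03030 = 2.773 / 0.03030 ≈ 91.5 minutes

91.5 minutes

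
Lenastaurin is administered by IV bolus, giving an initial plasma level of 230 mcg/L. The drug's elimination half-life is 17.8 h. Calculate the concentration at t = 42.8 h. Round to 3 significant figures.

43.4 mcg/L

k = ln 2 / 17.8 = 0.03894 h⁻¹
C(t) = C₀ e^(−kt) = 230 × e^(−0.03894 × 42.8) = 230 × e^(−1.667) = 230 × 0.1889 ≈ 43.4 mcg/L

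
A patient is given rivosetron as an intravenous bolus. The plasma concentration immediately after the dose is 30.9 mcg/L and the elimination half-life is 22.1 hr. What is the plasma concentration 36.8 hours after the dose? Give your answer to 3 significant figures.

9.74 mcg/L

k = ln 2 / 22.1 = 0.03136 hr⁻¹
C(t) = C₀ e^(−kt) = 30.9 × e^(−0.03136 × 36.8) = 30.9 × e^(−1.154) = 30.9 × 0.3153 ≈ 9.74 mcg/L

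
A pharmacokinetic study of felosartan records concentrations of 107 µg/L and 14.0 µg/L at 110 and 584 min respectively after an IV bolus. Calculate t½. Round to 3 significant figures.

162 minutes

k = ln(C₁/C₂) / (t₂ − t₁) = ln(107/14.0) / (584 − 110)
  = 2.034 / 474.0 = 0.004291 min⁻¹
t½ = ln 2 / k = ln 2 / 0.004291 ≈ 162 minutes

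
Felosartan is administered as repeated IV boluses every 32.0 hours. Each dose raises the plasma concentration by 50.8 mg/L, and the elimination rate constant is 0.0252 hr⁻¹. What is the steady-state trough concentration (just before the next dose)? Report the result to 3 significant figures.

41.0 mg/L

Fraction remaining after one interval: e^(−kτ) = e^(−0.02520 × 32.0) = 0.4465
R = 1 / (1 − 0.4465) = 1.807
Css,max = 50.8 × 1.807 = 91.77 mg/L
Css,min = Css,max × e^(−kτ) = 91.77 × 0.4465 ≈ 41.0 mg/L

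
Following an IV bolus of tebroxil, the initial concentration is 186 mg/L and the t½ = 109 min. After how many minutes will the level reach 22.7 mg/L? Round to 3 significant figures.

k = ln 2 / 109 = 0.006359 min⁻¹
C(t) = C₀ e^(−kt)  ⇒  t = ln(C₀/C) / k
t = ln(186/22.7) / 0.006359 = 2.103 / 0.006359 ≈ 331 minutes

331 minutes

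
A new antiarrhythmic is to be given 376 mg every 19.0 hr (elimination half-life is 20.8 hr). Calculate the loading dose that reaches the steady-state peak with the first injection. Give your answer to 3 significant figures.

802 mg

k = ln 2 / 20.8 = 0.03332 hr⁻¹
Accumulation ratio R = 1 / (1 − e^(−kτ)) = 1 / (1 − e^(−0.03332×19.0)) = 1 / (1 − 0.5309) = 2.132
Loading dose = maintenance dose × R = 376 × 2.132 ≈ 802 mg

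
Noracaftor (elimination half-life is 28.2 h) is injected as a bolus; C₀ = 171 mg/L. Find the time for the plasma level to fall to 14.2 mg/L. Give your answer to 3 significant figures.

k = ln 2 / 28.2 = 0.02458 h⁻¹
C(t) = C₀ e^(−kt)  ⇒  t = ln(C₀/C) / k
t = ln(171/14.2) / 0.02458 = 2.488 / 0.02458 ≈ 101 hours

101 hours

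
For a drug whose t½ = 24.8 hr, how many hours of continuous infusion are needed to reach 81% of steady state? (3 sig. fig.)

k = ln 2 / 24.8 = 0.02795 hr⁻¹
f = 1 − e^(−kt)  ⇒  t = −ln(1 − f) / k
t = −ln(1 − 0.81) / 0.02795 = 1.661 / 0.02795 ≈ 59.4 hours

59.4 hours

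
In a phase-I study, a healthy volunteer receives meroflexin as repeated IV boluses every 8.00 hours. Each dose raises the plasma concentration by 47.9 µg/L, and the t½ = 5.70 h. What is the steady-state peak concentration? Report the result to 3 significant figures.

k = ln 2 / 5.70 = 0.1216 h⁻¹
Fraction remaining after one interval: e^(−kτ) = e^(−0.1216 × 8.00) = 0.3780
R = 1 / (1 − 0.3780) = 1.608
Css,max = 47.9 × 1.608 ≈ 77.0 µg/L

77.0 µg/L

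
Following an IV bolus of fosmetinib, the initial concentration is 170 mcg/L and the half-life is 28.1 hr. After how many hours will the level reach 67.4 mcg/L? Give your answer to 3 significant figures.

k = ln 2 / 28.1 = 0.02467 hr⁻¹
C(t) = C₀ e^(−kt)  ⇒  t = ln(C₀/C) / k
t = ln(170/67.4) / 0.02467 = 0.9252 / 0.02467 ≈ 37.5 hours

37.5 hours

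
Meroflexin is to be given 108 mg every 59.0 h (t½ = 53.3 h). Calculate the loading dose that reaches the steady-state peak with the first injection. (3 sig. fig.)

k = ln 2 / 53.3 = 0.01300 h⁻¹
Accumulation ratio R = 1 / (1 − e^(−kτ)) = 1 / (1 − e^(−0.01300×59.0)) = 1 / (1 − 0.4643) = 1.867
Loading dose = maintenance dose × R = 108 × 1.867 ≈ 202 mg

202 mg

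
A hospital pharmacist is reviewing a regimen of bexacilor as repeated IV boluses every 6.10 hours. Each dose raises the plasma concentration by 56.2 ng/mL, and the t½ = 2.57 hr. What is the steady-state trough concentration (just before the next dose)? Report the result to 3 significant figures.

13.4 ng/mL

k = ln 2 / 2.57 = 0.2697 hr⁻¹
Fraction remaining after one interval: e^(−kτ) = e^(−0.2697 × 6.10) = 0.1930
R = 1 / (1 − 0.1930) = 1.239
Css,max = 56.2 × 1.239 = 69.64 ng/mL
Css,min = Css,max × e^(−kτ) = 69.64 × 0.1930 ≈ 13.4 ng/mL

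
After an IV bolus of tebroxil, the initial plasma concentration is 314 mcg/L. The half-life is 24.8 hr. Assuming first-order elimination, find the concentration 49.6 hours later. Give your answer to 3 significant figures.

78.5 mcg/L

k = ln 2 / 24.8 = 0.02795 hr⁻¹
C(t) = C₀ e^(−kt) = 314 × e^(−0.02795 × 49.6) = 314 × e^(−1.386) = 314 × 0.2500 ≈ 78.5 mcg/L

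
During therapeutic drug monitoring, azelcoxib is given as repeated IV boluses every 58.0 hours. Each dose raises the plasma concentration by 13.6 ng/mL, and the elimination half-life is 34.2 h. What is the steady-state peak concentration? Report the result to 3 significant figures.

k = ln 2 / 34.2 = 0.02027 h⁻¹
Fraction remaining after one interval: e^(−kτ) = e^(−0.02027 × 58.0) = 0.3087
R = 1 / (1 − 0.3087) = 1.446
Css,max = 13.6 × 1.446 ≈ 19.7 ng/mL

19.7 ng/mL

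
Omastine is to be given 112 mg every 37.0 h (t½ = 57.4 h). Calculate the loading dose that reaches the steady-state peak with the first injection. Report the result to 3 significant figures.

k = ln 2 / 57.4 = 0.01208 h⁻¹
Accumulation ratio R = 1 / (1 − e^(−kτ)) = 1 / (1 − e^(−0.01208×37.0)) = 1 / (1 − 0.6397) = 2.775
Loading dose = maintenance dose × R = 112 × 2.775 ≈ 311 mg

311 mg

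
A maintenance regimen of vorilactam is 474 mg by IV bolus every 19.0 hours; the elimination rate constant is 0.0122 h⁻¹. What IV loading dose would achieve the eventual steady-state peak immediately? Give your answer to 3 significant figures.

2290 mg

Accumulation ratio R = 1 / (1 − e^(−kτ)) = 1 / (1 − e^(−0.01220×19.0)) = 1 / (1 − 0.7931) = 4.833
Loading dose = maintenance dose × R = 474 × 4.833 ≈ 2290 mg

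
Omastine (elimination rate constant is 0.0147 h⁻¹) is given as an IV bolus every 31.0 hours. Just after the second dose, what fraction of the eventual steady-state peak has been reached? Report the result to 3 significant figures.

0.598

f_n = 1 − e^(−nkτ) = 1 − e^(−2 × 0.01470 × 31.0) = 1 − e^(−0.9114) = 1 − 0.4020 ≈ 0.598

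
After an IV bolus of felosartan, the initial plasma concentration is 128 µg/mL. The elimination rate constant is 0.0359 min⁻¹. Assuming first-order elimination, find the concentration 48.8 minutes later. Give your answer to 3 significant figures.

C(t) = C₀ e^(−kt) = 128 × e^(−0.03590 × 48.8) = 128 × e^(−1.752) = 128 × 0.1734 ≈ 22.2 µg/mL

22.2 µg/mL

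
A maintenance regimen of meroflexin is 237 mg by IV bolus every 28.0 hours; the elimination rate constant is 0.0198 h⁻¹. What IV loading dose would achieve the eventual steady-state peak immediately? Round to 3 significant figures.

Accumulation ratio R = 1 / (1 − e^(−kτ)) = 1 / (1 − e^(−0.01980×28.0)) = 1 / (1 − 0.5744) = 2.350
Loading dose = maintenance dose × R = 237 × 2.350 ≈ 557 mg

557 mg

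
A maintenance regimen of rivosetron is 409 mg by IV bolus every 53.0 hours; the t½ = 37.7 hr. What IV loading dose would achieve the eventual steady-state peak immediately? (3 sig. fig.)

k = ln 2 / 37.7 = 0.01839 hr⁻¹
Accumulation ratio R = 1 / (1 − e^(−kτ)) = 1 / (1 − e^(−0.01839×53.0)) = 1 / (1 − 0.3774) = 1.606
Loading dose = maintenance dose × R = 409 × 1.606 ≈ 657 mg

657 mg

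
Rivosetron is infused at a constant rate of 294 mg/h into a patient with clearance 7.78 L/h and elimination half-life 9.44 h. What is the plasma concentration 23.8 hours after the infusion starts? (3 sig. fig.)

Css = rate / CL = 294 / 7.78 = 37.79 mg/L
k = ln 2 / 9.44 = 0.07343 h⁻¹
C(t) = Css (1 − e^(−kt)) = 37.79 × (1 − e^(−1.748)) = 37.79 × 0.8258 ≈ 31.2 mg/L

31.2 mg/L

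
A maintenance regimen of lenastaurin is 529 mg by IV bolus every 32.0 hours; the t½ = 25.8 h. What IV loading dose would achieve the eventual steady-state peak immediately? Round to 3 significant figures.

k = ln 2 / 25.8 = 0.02687 h⁻¹
Accumulation ratio R = 1 / (1 − e^(−kτ)) = 1 / (1 − e^(−0.02687×32.0)) = 1 / (1 − 0.4233) = 1.734
Loading dose = maintenance dose × R = 529 × 1.734 ≈ 917 mg

917 mg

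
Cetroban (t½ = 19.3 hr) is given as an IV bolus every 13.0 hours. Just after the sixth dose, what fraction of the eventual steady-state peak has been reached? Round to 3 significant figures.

k = ln 2 / 19.3 = 0.03591 hr⁻¹
f_n = 1 − e^(−nkτ) = 1 − e^(−6 × 0.03591 × 13.0) = 1 − e^(−2.801) = 1 − 0.06073 ≈ 0.939

0.939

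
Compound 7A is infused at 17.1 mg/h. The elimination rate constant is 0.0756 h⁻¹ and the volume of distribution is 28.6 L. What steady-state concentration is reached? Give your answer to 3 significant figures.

CL = k · V = 0.0756 × 28.6 = 2.162 L/h
Css = rate / CL = 17.1 / 2.162 ≈ 7.91 mg/L

7.91 mg/L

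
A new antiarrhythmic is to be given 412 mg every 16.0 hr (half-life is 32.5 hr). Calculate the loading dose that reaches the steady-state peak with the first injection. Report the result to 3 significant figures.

k = ln 2 / 32.5 = 0.02133 hr⁻¹
Accumulation ratio R = 1 / (1 − e^(−kτ)) = 1 / (1 − e^(−0.02133×16.0)) = 1 / (1 − 0.7109) = 3.459
Loading dose = maintenance dose × R = 412 × 3.459 ≈ 1430 mg

1430 mg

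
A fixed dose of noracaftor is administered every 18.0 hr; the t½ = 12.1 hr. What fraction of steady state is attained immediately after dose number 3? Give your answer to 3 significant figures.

0.955

k = ln 2 / 12.1 = 0.05728 hr⁻¹
f_n = 1 − e^(−nkτ) = 1 − e^(−3 × 0.05728 × 18.0) = 1 − e^(−3.093) = 1 − 0.04535 ≈ 0.955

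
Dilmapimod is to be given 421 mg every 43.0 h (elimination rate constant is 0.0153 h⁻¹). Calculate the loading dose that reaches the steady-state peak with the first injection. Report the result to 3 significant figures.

873 mg

Accumulation ratio R = 1 / (1 − e^(−kτ)) = 1 / (1 − e^(−0.01530×43.0)) = 1 / (1 − 0.5179) = 2.074
Loading dose = maintenance dose × R = 421 × 2.074 ≈ 873 mg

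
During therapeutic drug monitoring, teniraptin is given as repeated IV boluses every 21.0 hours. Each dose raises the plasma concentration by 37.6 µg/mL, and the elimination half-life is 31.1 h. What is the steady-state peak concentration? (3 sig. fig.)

k = ln 2 / 31.1 = 0.02229 h⁻¹
Fraction remaining after one interval: e^(−kτ) = e^(−0.02229 × 21.0) = 0.6262
R = 1 / (1 − 0.6262) = 2.675
Css,max = 37.6 × 2.675 ≈ 101 µg/mL

101 µg/mL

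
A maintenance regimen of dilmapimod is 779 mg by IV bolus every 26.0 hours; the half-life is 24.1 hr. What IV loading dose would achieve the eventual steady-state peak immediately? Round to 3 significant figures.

1480 mg

k = ln 2 / 24.1 = 0.02876 hr⁻¹
Accumulation ratio R = 1 / (1 − e^(−kτ)) = 1 / (1 − e^(−0.02876×26.0)) = 1 / (1 − 0.4734) = 1.899
Loading dose = maintenance dose × R = 779 × 1.899 ≈ 1480 mg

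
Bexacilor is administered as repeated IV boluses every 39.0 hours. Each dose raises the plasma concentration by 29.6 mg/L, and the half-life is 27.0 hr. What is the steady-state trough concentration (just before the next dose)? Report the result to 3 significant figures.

k = ln 2 / 27.0 = 0.02567 hr⁻¹
Fraction remaining after one interval: e^(−kτ) = e^(−0.02567 × 39.0) = 0.3674
R = 1 / (1 − 0.3674) = 1.581
Css,max = 29.6 × 1.581 = 46.79 mg/L
Css,min = Css,max × e^(−kτ) = 46.79 × 0.3674 ≈ 17.2 mg/L

17.2 mg/L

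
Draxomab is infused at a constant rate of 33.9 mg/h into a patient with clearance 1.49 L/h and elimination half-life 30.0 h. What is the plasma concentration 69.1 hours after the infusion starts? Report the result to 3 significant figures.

18.1 µg/mL

Css = rate / CL = 33.9 / 1.49 = 22.75 µg/mL
k = ln 2 / 30.0 = 0.02310 h⁻¹
C(t) = Css (1 − e^(−kt)) = 22.75 × (1 − e^(−1.597)) = 22.75 × 0.7974 ≈ 18.1 µg/mL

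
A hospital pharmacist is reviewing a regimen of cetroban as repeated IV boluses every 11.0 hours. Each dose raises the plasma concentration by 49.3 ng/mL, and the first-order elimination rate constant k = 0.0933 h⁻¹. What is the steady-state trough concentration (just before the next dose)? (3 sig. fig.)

27.5 ng/mL

Fraction remaining after one interval: e^(−kτ) = e^(−0.09330 × 11.0) = 0.3583
R = 1 / (1 − 0.3583) = 1.558
Css,max = 49.3 × 1.558 = 76.83 ng/mL
Css,min = Css,max × e^(−kτ) = 76.83 × 0.3583 ≈ 27.5 ng/mL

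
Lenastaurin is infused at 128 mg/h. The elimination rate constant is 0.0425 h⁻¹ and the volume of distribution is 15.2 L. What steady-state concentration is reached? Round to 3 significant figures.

CL = k · V = 0.0425 × 15.2 = 0.6460 L/h
Css = rate / CL = 128 / 0.6460 ≈ 198 µg/mL

198 µg/mL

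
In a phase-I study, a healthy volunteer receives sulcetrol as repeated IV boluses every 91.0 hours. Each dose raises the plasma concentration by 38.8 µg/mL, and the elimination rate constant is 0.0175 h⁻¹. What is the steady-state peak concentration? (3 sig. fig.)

Fraction remaining after one interval: e^(−kτ) = e^(−0.01750 × 91.0) = 0.2034
R = 1 / (1 − 0.2034) = 1.255
Css,max = 38.8 × 1.255 ≈ 48.7 µg/mL

48.7 µg/mL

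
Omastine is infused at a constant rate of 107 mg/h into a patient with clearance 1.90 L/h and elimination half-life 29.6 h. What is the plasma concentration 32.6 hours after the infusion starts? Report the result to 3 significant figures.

Css = rate / CL = 107 / 1.90 = 56.32 µg/mL
k = ln 2 / 29.6 = 0.02342 h⁻¹
C(t) = Css (1 − e^(−kt)) = 56.32 × (1 − e^(−0.7634)) = 56.32 × 0.5339 ≈ 30.1 µg/mL

30.1 µg/mL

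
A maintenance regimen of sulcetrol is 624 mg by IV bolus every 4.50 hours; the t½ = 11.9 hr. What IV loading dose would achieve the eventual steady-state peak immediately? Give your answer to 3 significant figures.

k = ln 2 / 11.9 = 0.05825 hr⁻¹
Accumulation ratio R = 1 / (1 − e^(−kτ)) = 1 / (1 − e^(−0.05825×4.50)) = 1 / (1 − 0.7694) = 4.337
Loading dose = maintenance dose × R = 624 × 4.337 ≈ 2710 mg

2710 mg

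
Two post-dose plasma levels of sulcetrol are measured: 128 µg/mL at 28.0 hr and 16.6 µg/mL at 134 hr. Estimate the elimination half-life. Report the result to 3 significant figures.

k = ln(C₁/C₂) / (t₂ − t₁) = ln(128/16.6) / (134 − 28.0)
  = 2.043 / 106.0 = 0.01927 hr⁻¹
t½ = ln 2 / k = ln 2 / 0.01927 ≈ 36.0 hours

36.0 hours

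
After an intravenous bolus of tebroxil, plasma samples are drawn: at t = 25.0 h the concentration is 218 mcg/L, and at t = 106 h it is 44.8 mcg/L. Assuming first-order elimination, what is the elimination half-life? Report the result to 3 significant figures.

35.5 hours

k = ln(C₁/C₂) / (t₂ − t₁) = ln(218/44.8) / (106 − 25.0)
  = 1.582 / 81.00 = 0.01953 h⁻¹
t½ = ln 2 / k = ln 2 / 0.01953 ≈ 35.5 hours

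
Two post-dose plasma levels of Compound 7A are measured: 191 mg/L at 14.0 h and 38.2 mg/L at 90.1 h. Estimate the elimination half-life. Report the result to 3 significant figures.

k = ln(C₁/C₂) / (t₂ − t₁) = ln(191/38.2) / (90.1 − 14.0)
  = 1.609 / 76.10 = 0.02115 h⁻¹
t½ = ln 2 / k = ln 2 / 0.02115 ≈ 32.8 hours

32.8 hours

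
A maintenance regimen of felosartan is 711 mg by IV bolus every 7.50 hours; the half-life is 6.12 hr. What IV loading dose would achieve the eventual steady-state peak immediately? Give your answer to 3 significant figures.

1240 mg

k = ln 2 / 6.12 = 0.1133 hr⁻¹
Accumulation ratio R = 1 / (1 − e^(−kτ)) = 1 / (1 − e^(−0.1133×7.50)) = 1 / (1 − 0.4277) = 1.747
Loading dose = maintenance dose × R = 711 × 1.747 ≈ 1240 mg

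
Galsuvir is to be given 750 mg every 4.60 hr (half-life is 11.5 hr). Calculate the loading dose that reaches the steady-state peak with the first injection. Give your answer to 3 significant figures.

3100 mg

k = ln 2 / 11.5 = 0.06027 hr⁻¹
Accumulation ratio R = 1 / (1 − e^(−kτ)) = 1 / (1 − e^(−0.06027×4.60)) = 1 / (1 − 0.7579) = 4.130
Loading dose = maintenance dose × R = 750 × 4.130 ≈ 3100 mg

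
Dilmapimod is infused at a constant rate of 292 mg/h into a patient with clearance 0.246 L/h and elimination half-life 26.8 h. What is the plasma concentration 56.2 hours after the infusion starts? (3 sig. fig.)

Css = rate / CL = 292 / 0.246 = 1187 mg/L
k = ln 2 / 26.8 = 0.02586 h⁻¹
C(t) = Css (1 − e^(−kt)) = 1187 × (1 − e^(−1.454)) = 1187 × 0.7663 ≈ 910 mg/L

910 mg/L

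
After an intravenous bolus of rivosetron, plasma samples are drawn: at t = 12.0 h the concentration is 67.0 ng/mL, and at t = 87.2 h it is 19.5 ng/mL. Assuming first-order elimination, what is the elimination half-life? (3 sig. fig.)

42.2 hours

k = ln(C₁/C₂) / (t₂ − t₁) = ln(67.0/19.5) / (87.2 − 12.0)
  = 1.234 / 75.20 = 0.01641 h⁻¹
t½ = ln 2 / k = ln 2 / 0.01641 ≈ 42.2 hours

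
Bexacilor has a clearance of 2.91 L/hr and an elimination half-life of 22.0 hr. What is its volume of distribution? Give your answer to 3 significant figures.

92.4 L

k = ln 2 / t½ = ln 2 / 22.0 = 0.03151 hr⁻¹
V = CL / k = 2.91 / 0.03151 ≈ 92.4 L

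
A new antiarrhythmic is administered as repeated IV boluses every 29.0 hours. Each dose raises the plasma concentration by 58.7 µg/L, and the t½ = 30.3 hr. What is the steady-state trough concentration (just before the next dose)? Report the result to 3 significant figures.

k = ln 2 / 30.3 = 0.02288 hr⁻¹
Fraction remaining after one interval: e^(−kτ) = e^(−0.02288 × 29.0) = 0.5151
R = 1 / (1 − 0.5151) = 2.062
Css,max = 58.7 × 2.062 = 121.1 µg/L
Css,min = Css,max × e^(−kτ) = 121.1 × 0.5151 ≈ 62.4 µg/L

62.4 µg/L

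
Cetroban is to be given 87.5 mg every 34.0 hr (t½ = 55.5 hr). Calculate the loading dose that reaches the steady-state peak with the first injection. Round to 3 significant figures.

k = ln 2 / 55.5 = 0.01249 hr⁻¹
Accumulation ratio R = 1 / (1 − e^(−kτ)) = 1 / (1 − e^(−0.01249×34.0)) = 1 / (1 − 0.6540) = 2.890
Loading dose = maintenance dose × R = 87.5 × 2.890 ≈ 253 mg

253 mg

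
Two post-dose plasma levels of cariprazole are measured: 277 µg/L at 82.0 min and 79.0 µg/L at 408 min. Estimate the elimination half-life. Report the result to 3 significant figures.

k = ln(C₁/C₂) / (t₂ − t₁) = ln(277/79.0) / (408 − 82.0)
  = 1.255 / 326.0 = 0.003848 min⁻¹
t½ = ln 2 / k = ln 2 / 0.003848 ≈ 180 minutes

180 minutes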